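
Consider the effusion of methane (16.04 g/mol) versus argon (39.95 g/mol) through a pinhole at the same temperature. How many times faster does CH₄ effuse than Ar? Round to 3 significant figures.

Since effusion rate ∝ 1/√M, rate_CH₄/rate_Ar = √(M_Ar/M_CH₄) = √(39.95/16.04) = √2.491 = 1.58.

1.58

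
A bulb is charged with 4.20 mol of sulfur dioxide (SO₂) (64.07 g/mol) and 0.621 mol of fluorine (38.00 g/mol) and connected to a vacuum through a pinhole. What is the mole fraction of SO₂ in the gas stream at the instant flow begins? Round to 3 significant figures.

Each component's effusion rate ∝ (its partial pressure)·(1/√M) ∝ n_i/√M_i.
x_SO₂(eff) = (n_SO₂/√M_SO₂) / (n_SO₂/√M_SO₂ + n_F₂/√M_F₂)
= (4.20/√64.07) / (4.20/√64.07 + 0.621/√38.00) = 0.5247/(0.5247 + 0.1007) = 0.839.

0.839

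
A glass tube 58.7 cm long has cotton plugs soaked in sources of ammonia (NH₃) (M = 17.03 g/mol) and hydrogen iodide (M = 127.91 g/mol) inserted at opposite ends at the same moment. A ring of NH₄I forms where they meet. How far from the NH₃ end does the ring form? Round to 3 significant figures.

In equal time, each gas travels a distance ∝ its rate ∝ 1/√M, so d_NH₃/d_HI = √(M_HI/M_NH₃) = √(127.91/17.03) = 2.741.
With d_NH₃ + d_HI = 58.7 cm, d_HI = 58.7/(1 + 2.741) = 15.69 cm.
d_NH₃ = 58.7 − 15.69 = 43.0 cm.

43.0 cm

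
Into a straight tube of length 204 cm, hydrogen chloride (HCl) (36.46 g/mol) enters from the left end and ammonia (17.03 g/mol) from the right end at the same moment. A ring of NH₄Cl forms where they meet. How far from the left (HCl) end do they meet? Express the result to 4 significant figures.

82.82 cm

Distances travelled in equal time are proportional to diffusion rates, so d_HCl/d_NH₃ = √(M_NH₃/M_HCl) = √(17.03/36.46) = 0.6834.
With d_HCl + d_NH₃ = 204 cm, d_NH₃ = 204/(1 + 0.6834) = 121.2 cm.
d_HCl = 204 − 121.2 = 82.82 cm.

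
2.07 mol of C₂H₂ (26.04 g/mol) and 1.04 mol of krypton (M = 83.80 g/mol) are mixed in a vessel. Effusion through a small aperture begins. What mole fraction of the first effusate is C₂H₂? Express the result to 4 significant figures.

The effusion rate of species i is ∝ p_i/√M_i ∝ n_i/√M_i.
x_C₂H₂(eff) = (n_C₂H₂/√M_C₂H₂) / (n_C₂H₂/√M_C₂H₂ + n_Kr/√M_Kr)
= (2.07/√26.04) / (2.07/√26.04 + 1.04/√83.80) = 0.4056/(0.4056 + 0.1136) = 0.7812.

0.7812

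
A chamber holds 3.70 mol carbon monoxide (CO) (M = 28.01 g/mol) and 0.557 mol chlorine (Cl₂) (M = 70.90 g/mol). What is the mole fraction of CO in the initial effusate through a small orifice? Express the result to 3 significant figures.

The effusion rate of species i is ∝ p_i/√M_i ∝ n_i/√M_i.
x_CO(eff) = (n_CO/√M_CO) / (n_CO/√M_CO + n_Cl₂/√M_Cl₂)
= (3.70/√28.01) / (3.70/√28.01 + 0.557/√70.90) = 0.6991/(0.6991 + 0.06615) = 0.914.

0.914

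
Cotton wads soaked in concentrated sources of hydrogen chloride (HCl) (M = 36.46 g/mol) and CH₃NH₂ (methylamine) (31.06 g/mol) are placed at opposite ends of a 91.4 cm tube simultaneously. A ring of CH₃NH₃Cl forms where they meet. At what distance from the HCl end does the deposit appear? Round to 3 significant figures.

Distances travelled in equal time are proportional to diffusion rates, so d_HCl/d_CH₃NH₂ = √(M_CH₃NH₂/M_HCl) = √(31.06/36.46) = 0.9230.
With d_HCl + d_CH₃NH₂ = 91.4 cm, d_CH₃NH₂ = 91.4/(1 + 0.9230) = 47.53 cm.
d_HCl = 91.4 − 47.53 = 43.9 cm.

43.9 cm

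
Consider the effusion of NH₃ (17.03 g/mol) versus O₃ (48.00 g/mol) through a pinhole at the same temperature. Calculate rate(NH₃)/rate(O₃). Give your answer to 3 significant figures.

1.68

Using Graham's law: rate_NH₃/rate_O₃ = √(M_O₃/M_NH₃) = √(48.00/17.03) = √2.819 = 1.68.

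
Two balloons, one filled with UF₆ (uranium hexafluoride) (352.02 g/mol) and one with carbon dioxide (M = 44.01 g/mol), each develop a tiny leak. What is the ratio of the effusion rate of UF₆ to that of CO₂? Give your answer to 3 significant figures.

0.354

Since effusion rate ∝ 1/√M, rate_UF₆/rate_CO₂ = √(M_CO₂/M_UF₆) = √(44.01/352.02) = √0.1250 = 0.354.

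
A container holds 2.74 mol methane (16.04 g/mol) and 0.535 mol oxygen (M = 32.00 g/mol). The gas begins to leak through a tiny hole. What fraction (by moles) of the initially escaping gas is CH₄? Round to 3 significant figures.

0.879

Rate_i ∝ x_i/√M_i (Graham's law weighted by mole fraction), so the effusate composition follows n_i/√M_i.
Mole fraction of CH₄ in the effusate = (n_CH₄/√M_CH₄) / (n_CH₄/√M_CH₄ + n_O₂/√M_O₂)
= (2.74/√16.04) / (2.74/√16.04 + 0.535/√32.00) = 0.6841/(0.6841 + 0.09458) = 0.879.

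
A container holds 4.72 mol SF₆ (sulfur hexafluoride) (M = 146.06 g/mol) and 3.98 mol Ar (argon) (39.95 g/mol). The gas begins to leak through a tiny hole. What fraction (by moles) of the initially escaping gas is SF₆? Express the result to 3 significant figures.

Effusion rate of each component ∝ n_i/√M_i (partial pressure × 1/√M).
Mole fraction of SF₆ in the effusate = (n_SF₆/√M_SF₆) / (n_SF₆/√M_SF₆ + n_Ar/√M_Ar)
= (4.72/√146.06) / (4.72/√146.06 + 3.98/√39.95) = 0.3905/(0.3905 + 0.6297) = 0.383.

0.383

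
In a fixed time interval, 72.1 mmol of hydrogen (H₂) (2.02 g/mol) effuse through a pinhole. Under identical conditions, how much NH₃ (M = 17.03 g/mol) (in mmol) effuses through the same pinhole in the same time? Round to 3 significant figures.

24.8 mmol

Since effusion rate ∝ 1/√M, rate_NH₃/rate_H₂ = √(M_H₂/M_NH₃) = √(2.02/17.03) = √0.1186 = 0.3444.
So the amount for NH₃ is 72.1 × 0.3444 = 24.8 mmol.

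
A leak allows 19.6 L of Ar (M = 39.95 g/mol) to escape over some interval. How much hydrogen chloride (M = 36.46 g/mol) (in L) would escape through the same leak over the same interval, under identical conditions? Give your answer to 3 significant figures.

Using Graham's law: rate_HCl/rate_Ar = √(M_Ar/M_HCl) = √(39.95/36.46) = √1.096 = 1.047.
So the volume for HCl is 19.6 × 1.047 = 20.5 L.

20.5 L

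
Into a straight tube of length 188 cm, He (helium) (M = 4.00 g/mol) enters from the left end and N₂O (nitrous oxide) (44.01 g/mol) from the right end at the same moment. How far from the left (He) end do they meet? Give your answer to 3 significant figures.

144 cm

The fronts meet when d_He + d_N₂O = L with d_He/d_N₂O = √(M_N₂O/M_He) (Graham's law). Here √(M_N₂O/M_He) = √(44.01/4.00) = 3.317.
With d_He + d_N₂O = 188 cm, d_N₂O = 188/(1 + 3.317) = 43.55 cm.
d_He = 188 − 43.55 = 144 cm.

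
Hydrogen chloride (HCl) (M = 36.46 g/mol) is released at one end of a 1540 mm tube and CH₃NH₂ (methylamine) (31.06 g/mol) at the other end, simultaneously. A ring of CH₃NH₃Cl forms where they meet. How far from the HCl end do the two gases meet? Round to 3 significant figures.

Graham's law gives d_HCl/d_CH₃NH₂ = rate_HCl/rate_CH₃NH₂ = √(M_CH₃NH₂/M_HCl) = √(31.06/36.46) = 0.9230.
With d_HCl + d_CH₃NH₂ = 1540 mm, d_CH₃NH₂ = 1540/(1 + 0.9230) = 800.8 mm.
d_HCl = 1540 − 800.8 = 739 mm.

739 mm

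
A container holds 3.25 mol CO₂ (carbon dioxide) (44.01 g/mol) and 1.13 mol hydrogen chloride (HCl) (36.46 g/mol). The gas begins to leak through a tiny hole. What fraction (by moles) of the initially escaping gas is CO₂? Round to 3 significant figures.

0.724

Rate_i ∝ x_i/√M_i (Graham's law weighted by mole fraction), so the effusate composition follows n_i/√M_i.
Mole fraction of CO₂ in the effusate = (n_CO₂/√M_CO₂) / (n_CO₂/√M_CO₂ + n_HCl/√M_HCl)
= (3.25/√44.01) / (3.25/√44.01 + 1.13/√36.46) = 0.4899/(0.4899 + 0.1871) = 0.724.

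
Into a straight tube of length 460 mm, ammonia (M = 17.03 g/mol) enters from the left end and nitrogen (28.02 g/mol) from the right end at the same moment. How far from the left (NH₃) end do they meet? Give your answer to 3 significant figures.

258 mm

The fronts meet when d_NH₃ + d_N₂ = L with d_NH₃/d_N₂ = √(M_N₂/M_NH₃) (Graham's law). Here √(M_N₂/M_NH₃) = √(28.02/17.03) = 1.283.
With d_NH₃ + d_N₂ = 460 mm, d_N₂ = 460/(1 + 1.283) = 201.5 mm.
d_NH₃ = 460 − 201.5 = 258 mm.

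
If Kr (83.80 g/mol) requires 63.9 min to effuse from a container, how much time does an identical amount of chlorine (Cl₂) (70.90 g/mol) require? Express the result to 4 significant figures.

58.78 min

From Graham's law, t_Cl₂/t_Kr = √(M_Cl₂/M_Kr) = √(70.90/83.80) = √0.8461 = 0.9198.
So the time for Cl₂ is 63.9 × 0.9198 = 58.78 min.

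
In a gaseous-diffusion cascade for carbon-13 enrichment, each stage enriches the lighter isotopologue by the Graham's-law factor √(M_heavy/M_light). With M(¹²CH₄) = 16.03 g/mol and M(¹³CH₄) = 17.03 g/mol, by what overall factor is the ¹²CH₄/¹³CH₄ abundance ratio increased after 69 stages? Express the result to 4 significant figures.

After 69 stages the ratio has grown by (√(17.03/16.03))^69 = (17.03/16.03)^(69/2).
= 1.06238^(69/2) = 8.067.

8.067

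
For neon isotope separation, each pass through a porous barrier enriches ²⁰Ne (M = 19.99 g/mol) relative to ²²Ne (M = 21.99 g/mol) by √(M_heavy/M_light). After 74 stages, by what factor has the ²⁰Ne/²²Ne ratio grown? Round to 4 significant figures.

Overall factor = α^74 with α = √(21.99/19.99), i.e. (21.99/19.99)^(74/2).
= 1.10005^37 = 34.06.

34.06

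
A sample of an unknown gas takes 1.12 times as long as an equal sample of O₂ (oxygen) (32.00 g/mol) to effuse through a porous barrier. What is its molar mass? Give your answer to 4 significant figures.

40.14 g/mol

Graham's law gives t_X/t_O₂ = √(M_X/M_O₂).
1.12 = √(M_X/32.00)
M_X = 32.00 × 1.12² = 32.00 × 1.254 = 40.14 g/mol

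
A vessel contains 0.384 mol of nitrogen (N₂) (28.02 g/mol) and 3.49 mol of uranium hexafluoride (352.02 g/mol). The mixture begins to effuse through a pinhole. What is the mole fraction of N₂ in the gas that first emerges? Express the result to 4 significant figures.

0.2806

Rate_i ∝ x_i/√M_i (Graham's law weighted by mole fraction), so the effusate composition follows n_i/√M_i.
x_N₂(eff) = (n_N₂/√M_N₂) / (n_N₂/√M_N₂ + n_UF₆/√M_UF₆)
= (0.384/√28.02) / (0.384/√28.02 + 3.49/√352.02) = 0.07254/(0.07254 + 0.1860) = 0.2806.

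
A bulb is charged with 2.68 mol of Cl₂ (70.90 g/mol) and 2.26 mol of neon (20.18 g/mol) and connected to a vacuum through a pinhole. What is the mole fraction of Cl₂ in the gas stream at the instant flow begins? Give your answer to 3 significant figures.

0.387

Each component's effusion rate ∝ (its partial pressure)·(1/√M) ∝ n_i/√M_i.
x_Cl₂(eff) = (n_Cl₂/√M_Cl₂) / (n_Cl₂/√M_Cl₂ + n_Ne/√M_Ne)
= (2.68/√70.90) / (2.68/√70.90 + 2.26/√20.18) = 0.3183/(0.3183 + 0.5031) = 0.387.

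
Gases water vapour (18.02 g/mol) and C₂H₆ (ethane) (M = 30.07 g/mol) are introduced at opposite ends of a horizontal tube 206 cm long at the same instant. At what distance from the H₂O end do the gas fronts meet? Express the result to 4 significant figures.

116.1 cm

The fronts meet when d_H₂O + d_C₂H₆ = L with d_H₂O/d_C₂H₆ = √(M_C₂H₆/M_H₂O) (Graham's law). Here √(M_C₂H₆/M_H₂O) = √(30.07/18.02) = 1.292.
With d_H₂O + d_C₂H₆ = 206 cm, d_C₂H₆ = 206/(1 + 1.292) = 89.89 cm.
d_H₂O = 206 − 89.89 = 116.1 cm.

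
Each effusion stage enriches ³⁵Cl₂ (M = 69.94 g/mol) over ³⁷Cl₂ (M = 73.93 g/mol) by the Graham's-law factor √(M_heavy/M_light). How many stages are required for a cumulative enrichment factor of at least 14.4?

With α = √(73.93/69.94) per stage, ln α = ½ ln(1.05705) = 0.02774.
Need α^N ≥ 14.4 ⇒ N ≥ ln(14.4) / ln α = 2.667 / 0.02774 = 96.15.
Rounding up, N = 97 stages.

97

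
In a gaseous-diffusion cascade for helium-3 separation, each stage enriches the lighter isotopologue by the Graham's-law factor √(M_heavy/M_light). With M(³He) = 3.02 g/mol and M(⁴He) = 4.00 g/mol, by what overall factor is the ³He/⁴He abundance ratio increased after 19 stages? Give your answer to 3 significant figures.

The single-stage factor is √(M_heavy/M_light), so 19 stages give [√(4.00/3.02)]^19 = (4.00/3.02)^(19/2).
= 1.32450^(19/2) = 14.4.

14.4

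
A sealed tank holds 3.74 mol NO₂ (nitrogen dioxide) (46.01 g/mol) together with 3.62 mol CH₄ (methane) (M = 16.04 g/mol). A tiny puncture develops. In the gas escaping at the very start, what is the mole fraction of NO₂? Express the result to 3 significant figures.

0.379

Effusion rate of each component ∝ n_i/√M_i (partial pressure × 1/√M).
Mole fraction of NO₂ in the effusate = (n_NO₂/√M_NO₂) / (n_NO₂/√M_NO₂ + n_CH₄/√M_CH₄)
= (3.74/√46.01) / (3.74/√46.01 + 3.62/√16.04) = 0.5514/(0.5514 + 0.9039) = 0.379.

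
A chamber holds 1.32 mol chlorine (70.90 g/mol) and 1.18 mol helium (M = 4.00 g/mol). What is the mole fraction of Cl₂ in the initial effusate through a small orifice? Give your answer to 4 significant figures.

Rate_i ∝ x_i/√M_i (Graham's law weighted by mole fraction), so the effusate composition follows n_i/√M_i.
Mole fraction of Cl₂ in the effusate = (n_Cl₂/√M_Cl₂) / (n_Cl₂/√M_Cl₂ + n_He/√M_He)
= (1.32/√70.90) / (1.32/√70.90 + 1.18/√4.00) = 0.1568/(0.1568 + 0.5900) = 0.2099.

0.2099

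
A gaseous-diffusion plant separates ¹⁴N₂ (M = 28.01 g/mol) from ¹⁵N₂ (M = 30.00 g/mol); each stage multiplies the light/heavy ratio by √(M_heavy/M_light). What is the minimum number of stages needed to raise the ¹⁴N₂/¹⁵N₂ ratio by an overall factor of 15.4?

80

Per stage α = (30.00/28.01)^(1/2) = 1.07105^0.5, giving ln α = 0.03432.
Need α^N ≥ 15.4 ⇒ N ≥ ln(15.4) / ln α = 2.734 / 0.03432 = 79.68.
Minimum whole number of stages: N = 80.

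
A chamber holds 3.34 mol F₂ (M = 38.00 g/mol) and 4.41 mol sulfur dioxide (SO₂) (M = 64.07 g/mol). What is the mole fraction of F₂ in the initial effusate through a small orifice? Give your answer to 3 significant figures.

0.496

The effusion rate of species i is ∝ p_i/√M_i ∝ n_i/√M_i.
x_F₂(eff) = (n_F₂/√M_F₂) / (n_F₂/√M_F₂ + n_SO₂/√M_SO₂)
= (3.34/√38.00) / (3.34/√38.00 + 4.41/√64.07) = 0.5418/(0.5418 + 0.5509) = 0.496.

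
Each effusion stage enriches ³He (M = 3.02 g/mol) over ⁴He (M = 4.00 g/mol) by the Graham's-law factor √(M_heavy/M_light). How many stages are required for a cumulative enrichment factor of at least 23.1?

23

With α = √(4.00/3.02) per stage, ln α = ½ ln(1.32450) = 0.1405.
Need α^N ≥ 23.1 ⇒ N ≥ ln(23.1) / ln α = 3.140 / 0.1405 = 22.34.
So at least 23 stages are needed.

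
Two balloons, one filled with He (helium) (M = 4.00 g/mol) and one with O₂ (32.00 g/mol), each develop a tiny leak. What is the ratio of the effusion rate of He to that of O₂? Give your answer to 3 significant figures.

Graham's law gives rate_He/rate_O₂ = √(M_O₂/M_He) = √(32.00/4.00) = √8.000 = 2.83.

2.83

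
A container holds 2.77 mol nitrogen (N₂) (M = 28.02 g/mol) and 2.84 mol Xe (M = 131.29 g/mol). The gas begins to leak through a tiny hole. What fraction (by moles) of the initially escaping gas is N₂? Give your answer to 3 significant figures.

0.679

Each component's effusion rate ∝ (its partial pressure)·(1/√M) ∝ n_i/√M_i.
x_N₂(eff) = (n_N₂/√M_N₂) / (n_N₂/√M_N₂ + n_Xe/√M_Xe)
= (2.77/√28.02) / (2.77/√28.02 + 2.84/√131.29) = 0.5233/(0.5233 + 0.2479) = 0.679.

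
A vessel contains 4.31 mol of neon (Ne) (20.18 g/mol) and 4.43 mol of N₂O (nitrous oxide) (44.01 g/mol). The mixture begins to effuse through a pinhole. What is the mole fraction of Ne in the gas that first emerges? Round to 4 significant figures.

0.5896

Each component's effusion rate ∝ (its partial pressure)·(1/√M) ∝ n_i/√M_i.
Mole fraction of Ne in the effusate = (n_Ne/√M_Ne) / (n_Ne/√M_Ne + n_N₂O/√M_N₂O)
= (4.31/√20.18) / (4.31/√20.18 + 4.43/√44.01) = 0.9594/(0.9594 + 0.6678) = 0.5896.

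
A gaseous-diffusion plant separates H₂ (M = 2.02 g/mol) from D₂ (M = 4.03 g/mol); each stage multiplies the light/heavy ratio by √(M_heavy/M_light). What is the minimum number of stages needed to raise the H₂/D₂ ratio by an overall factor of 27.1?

Per stage α = (4.03/2.02)^(1/2) = 1.99505^0.5, giving ln α = 0.3453.
Need α^N ≥ 27.1 ⇒ N ≥ ln(27.1) / ln α = 3.300 / 0.3453 = 9.55.
So at least 10 stages are needed.

10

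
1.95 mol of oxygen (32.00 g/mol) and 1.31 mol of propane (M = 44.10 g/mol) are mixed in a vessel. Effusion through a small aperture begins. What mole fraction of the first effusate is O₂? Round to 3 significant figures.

Rate_i ∝ x_i/√M_i (Graham's law weighted by mole fraction), so the effusate composition follows n_i/√M_i.
Mole fraction of O₂ in the effusate = (n_O₂/√M_O₂) / (n_O₂/√M_O₂ + n_C₃H₈/√M_C₃H₈)
= (1.95/√32.00) / (1.95/√32.00 + 1.31/√44.10) = 0.3447/(0.3447 + 0.1973) = 0.636.

0.636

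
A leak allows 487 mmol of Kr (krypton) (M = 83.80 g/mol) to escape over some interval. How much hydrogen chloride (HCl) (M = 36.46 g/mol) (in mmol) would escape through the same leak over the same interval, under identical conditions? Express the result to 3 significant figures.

738 mmol

From Graham's law, rate_HCl/rate_Kr = √(M_Kr/M_HCl) = √(83.80/36.46) = √2.298 = 1.516.
So the amount for HCl is 487 × 1.516 = 738 mmol.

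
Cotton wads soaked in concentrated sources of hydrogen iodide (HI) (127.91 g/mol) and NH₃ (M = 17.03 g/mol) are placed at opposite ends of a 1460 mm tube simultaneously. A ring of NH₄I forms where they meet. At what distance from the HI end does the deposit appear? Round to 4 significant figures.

390.3 mm

Distances travelled in equal time are proportional to diffusion rates, so d_HI/d_NH₃ = √(M_NH₃/M_HI) = √(17.03/127.91) = 0.3649.
With d_HI + d_NH₃ = 1460 mm, d_NH₃ = 1460/(1 + 0.3649) = 1070 mm.
d_HI = 1460 − 1070 = 390.3 mm.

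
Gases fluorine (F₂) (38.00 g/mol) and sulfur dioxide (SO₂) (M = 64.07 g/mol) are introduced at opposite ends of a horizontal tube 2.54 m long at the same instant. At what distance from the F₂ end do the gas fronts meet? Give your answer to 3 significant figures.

Graham's law gives d_F₂/d_SO₂ = rate_F₂/rate_SO₂ = √(M_SO₂/M_F₂) = √(64.07/38.00) = 1.298.
With d_F₂ + d_SO₂ = 2.54 m, d_SO₂ = 2.54/(1 + 1.298) = 1.105 m.
d_F₂ = 2.54 − 1.105 = 1.43 m.

1.43 m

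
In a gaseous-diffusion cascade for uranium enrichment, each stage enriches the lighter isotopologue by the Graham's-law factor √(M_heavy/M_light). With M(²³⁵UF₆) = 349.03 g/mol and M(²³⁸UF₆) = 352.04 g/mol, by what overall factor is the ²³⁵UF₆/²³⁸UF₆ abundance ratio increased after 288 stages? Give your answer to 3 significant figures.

3.44

Each stage multiplies the ratio by α = √(352.04/349.03), so after 288 stages the overall factor is α^288 = (352.04/349.03)^(288/2).
= 1.00862^144 = 3.44.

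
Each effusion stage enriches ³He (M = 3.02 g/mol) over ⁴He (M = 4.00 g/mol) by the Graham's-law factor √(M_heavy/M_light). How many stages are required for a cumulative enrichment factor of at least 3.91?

Single-stage factor α = √(4.00/3.02), so ln α = ½ ln(1.32450) = 0.1405.
Need α^N ≥ 3.91 ⇒ N ≥ ln(3.91) / ln α = 1.364 / 0.1405 = 9.70.
So at least 10 stages are needed.

10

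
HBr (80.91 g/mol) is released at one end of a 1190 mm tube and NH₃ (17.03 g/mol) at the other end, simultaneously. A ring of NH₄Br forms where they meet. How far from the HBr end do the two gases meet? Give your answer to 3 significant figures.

374 mm

The fronts meet when d_HBr + d_NH₃ = L with d_HBr/d_NH₃ = √(M_NH₃/M_HBr) (Graham's law). Here √(M_NH₃/M_HBr) = √(17.03/80.91) = 0.4588.
With d_HBr + d_NH₃ = 1190 mm, d_NH₃ = 1190/(1 + 0.4588) = 815.7 mm.
d_HBr = 1190 − 815.7 = 374 mm.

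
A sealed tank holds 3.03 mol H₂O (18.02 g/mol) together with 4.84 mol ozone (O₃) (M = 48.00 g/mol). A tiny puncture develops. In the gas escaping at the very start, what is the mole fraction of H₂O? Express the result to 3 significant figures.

The effusion rate of species i is ∝ p_i/√M_i ∝ n_i/√M_i.
Mole fraction of H₂O in the effusate = (n_H₂O/√M_H₂O) / (n_H₂O/√M_H₂O + n_O₃/√M_O₃)
= (3.03/√18.02) / (3.03/√18.02 + 4.84/√48.00) = 0.7138/(0.7138 + 0.6986) = 0.505.

0.505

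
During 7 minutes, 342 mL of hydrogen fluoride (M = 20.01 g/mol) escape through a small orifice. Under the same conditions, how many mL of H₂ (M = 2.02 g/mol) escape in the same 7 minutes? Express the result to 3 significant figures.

1080 mL

From Graham's law, rate_H₂/rate_HF = √(M_HF/M_H₂) = √(20.01/2.02) = √9.906 = 3.147.
So the volume for H₂ is 342 × 3.147 = 1080 mL.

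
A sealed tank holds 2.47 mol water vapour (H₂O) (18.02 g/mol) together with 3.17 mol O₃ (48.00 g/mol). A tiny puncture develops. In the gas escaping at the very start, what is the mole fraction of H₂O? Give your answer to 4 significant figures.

Rate_i ∝ x_i/√M_i (Graham's law weighted by mole fraction), so the effusate composition follows n_i/√M_i.
So x_H₂O in the escaping gas = (n_H₂O/√M_H₂O) / Σ(n_i/√M_i)
= (2.47/√18.02) / (2.47/√18.02 + 3.17/√48.00) = 0.5819/(0.5819 + 0.4576) = 0.5598.

0.5598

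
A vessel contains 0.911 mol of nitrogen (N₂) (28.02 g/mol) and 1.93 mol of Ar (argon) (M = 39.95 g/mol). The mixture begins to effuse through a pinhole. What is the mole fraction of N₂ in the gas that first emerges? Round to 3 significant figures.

Effusion rate of each component ∝ n_i/√M_i (partial pressure × 1/√M).
Mole fraction of N₂ in the effusate = (n_N₂/√M_N₂) / (n_N₂/√M_N₂ + n_Ar/√M_Ar)
= (0.911/√28.02) / (0.911/√28.02 + 1.93/√39.95) = 0.1721/(0.1721 + 0.3054) = 0.360.

0.360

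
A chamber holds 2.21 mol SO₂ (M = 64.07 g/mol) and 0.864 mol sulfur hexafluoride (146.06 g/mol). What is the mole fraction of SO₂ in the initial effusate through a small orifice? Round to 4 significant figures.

0.7943

Each component's effusion rate ∝ (its partial pressure)·(1/√M) ∝ n_i/√M_i.
Mole fraction of SO₂ in the effusate = (n_SO₂/√M_SO₂) / (n_SO₂/√M_SO₂ + n_SF₆/√M_SF₆)
= (2.21/√64.07) / (2.21/√64.07 + 0.864/√146.06) = 0.2761/(0.2761 + 0.07149) = 0.7943.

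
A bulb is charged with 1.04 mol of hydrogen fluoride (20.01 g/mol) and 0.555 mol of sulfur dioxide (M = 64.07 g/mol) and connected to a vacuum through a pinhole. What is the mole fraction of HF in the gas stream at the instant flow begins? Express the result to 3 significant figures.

Effusion rate of each component ∝ n_i/√M_i (partial pressure × 1/√M).
x_HF(eff) = (n_HF/√M_HF) / (n_HF/√M_HF + n_SO₂/√M_SO₂)
= (1.04/√20.01) / (1.04/√20.01 + 0.555/√64.07) = 0.2325/(0.2325 + 0.06934) = 0.770.

0.770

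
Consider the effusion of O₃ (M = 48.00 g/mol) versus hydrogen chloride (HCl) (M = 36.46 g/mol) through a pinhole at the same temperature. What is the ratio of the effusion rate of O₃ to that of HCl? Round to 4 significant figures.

Since effusion rate ∝ 1/√M, rate_O₃/rate_HCl = √(M_HCl/M_O₃) = √(36.46/48.00) = √0.7596 = 0.8715.

0.8715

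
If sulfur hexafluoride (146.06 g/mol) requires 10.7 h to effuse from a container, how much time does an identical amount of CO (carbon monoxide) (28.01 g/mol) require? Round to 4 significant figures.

4.686 h

Since effusion rate ∝ 1/√M, t_CO/t_SF₆ = √(M_CO/M_SF₆) = √(28.01/146.06) = √0.1918 = 0.4379.
So the time for CO is 10.7 × 0.4379 = 4.686 h.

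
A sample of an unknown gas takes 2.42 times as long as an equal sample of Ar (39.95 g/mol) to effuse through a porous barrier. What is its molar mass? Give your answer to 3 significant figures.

Using Graham's law: t_X/t_Ar = √(M_X/M_Ar).
2.42 = √(M_X/39.95)
M_X = 39.95 × 2.42² = 39.95 × 5.856 = 234 g/mol

234 g/mol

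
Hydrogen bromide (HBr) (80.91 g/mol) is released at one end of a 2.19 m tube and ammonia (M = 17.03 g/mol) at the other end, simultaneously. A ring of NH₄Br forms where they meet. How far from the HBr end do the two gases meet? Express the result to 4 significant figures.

Graham's law gives d_HBr/d_NH₃ = rate_HBr/rate_NH₃ = √(M_NH₃/M_HBr) = √(17.03/80.91) = 0.4588.
With d_HBr + d_NH₃ = 2.19 m, d_NH₃ = 2.19/(1 + 0.4588) = 1.501 m.
d_HBr = 2.19 − 1.501 = 0.6887 m.

0.6887 m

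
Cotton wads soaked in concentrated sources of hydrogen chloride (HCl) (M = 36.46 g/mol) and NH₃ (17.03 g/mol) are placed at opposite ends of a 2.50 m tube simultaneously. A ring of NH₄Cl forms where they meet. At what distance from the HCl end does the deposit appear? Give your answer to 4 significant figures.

Distances travelled in equal time are proportional to diffusion rates, so d_HCl/d_NH₃ = √(M_NH₃/M_HCl) = √(17.03/36.46) = 0.6834.
With d_HCl + d_NH₃ = 2.50 m, d_NH₃ = 2.50/(1 + 0.6834) = 1.485 m.
d_HCl = 2.50 − 1.485 = 1.015 m.

1.015 m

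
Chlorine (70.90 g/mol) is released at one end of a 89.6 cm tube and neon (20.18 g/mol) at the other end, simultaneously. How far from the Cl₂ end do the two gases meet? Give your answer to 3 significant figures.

Graham's law gives d_Cl₂/d_Ne = rate_Cl₂/rate_Ne = √(M_Ne/M_Cl₂) = √(20.18/70.90) = 0.5335.
With d_Cl₂ + d_Ne = 89.6 cm, d_Ne = 89.6/(1 + 0.5335) = 58.43 cm.
d_Cl₂ = 89.6 − 58.43 = 31.2 cm.

31.2 cm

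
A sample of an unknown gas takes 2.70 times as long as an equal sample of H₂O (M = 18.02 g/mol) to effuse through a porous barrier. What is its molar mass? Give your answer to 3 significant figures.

131 g/mol

Since effusion rate ∝ 1/√M, t_X/t_H₂O = √(M_X/M_H₂O).
2.70 = √(M_X/18.02)
M_X = 18.02 × 2.70² = 18.02 × 7.290 = 131 g/mol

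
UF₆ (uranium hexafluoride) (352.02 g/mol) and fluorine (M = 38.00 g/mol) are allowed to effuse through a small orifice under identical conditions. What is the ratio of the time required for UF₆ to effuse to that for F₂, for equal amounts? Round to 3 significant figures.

3.04

Graham's law gives t_UF₆/t_F₂ = √(M_UF₆/M_F₂) = √(352.02/38.00) = √9.264 = 3.04.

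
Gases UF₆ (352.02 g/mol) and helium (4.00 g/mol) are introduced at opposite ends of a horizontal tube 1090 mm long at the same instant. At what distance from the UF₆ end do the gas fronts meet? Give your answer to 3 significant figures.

105 mm

In equal time, each gas travels a distance ∝ its rate ∝ 1/√M, so d_UF₆/d_He = √(M_He/M_UF₆) = √(4.00/352.02) = 0.1066.
With d_UF₆ + d_He = 1090 mm, d_He = 1090/(1 + 0.1066) = 985.0 mm.
d_UF₆ = 1090 − 985.0 = 105 mm.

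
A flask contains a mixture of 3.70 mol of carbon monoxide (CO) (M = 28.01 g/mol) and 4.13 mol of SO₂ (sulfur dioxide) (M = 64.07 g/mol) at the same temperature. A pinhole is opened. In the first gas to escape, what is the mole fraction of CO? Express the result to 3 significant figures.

0.575

Effusion rate of each component ∝ n_i/√M_i (partial pressure × 1/√M).
x_CO(eff) = (n_CO/√M_CO) / (n_CO/√M_CO + n_SO₂/√M_SO₂)
= (3.70/√28.01) / (3.70/√28.01 + 4.13/√64.07) = 0.6991/(0.6991 + 0.5160) = 0.575.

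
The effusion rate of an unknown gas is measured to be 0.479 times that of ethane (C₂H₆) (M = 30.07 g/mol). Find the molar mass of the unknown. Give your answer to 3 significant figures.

131 g/mol

Graham's law gives rate_X/rate_C₂H₆ = √(M_C₂H₆/M_X).
0.479 = √(30.07/M_X)
M_X = 30.07 / 0.479² = 30.07 / 0.2294 = 131 g/mol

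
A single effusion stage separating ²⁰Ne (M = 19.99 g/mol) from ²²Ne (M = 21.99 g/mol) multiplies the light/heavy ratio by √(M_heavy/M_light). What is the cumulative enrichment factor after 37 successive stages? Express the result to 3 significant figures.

5.84

The single-stage factor is √(M_heavy/M_light), so 37 stages give [√(21.99/19.99)]^37 = (21.99/19.99)^(37/2).
= 1.10005^(37/2) = 5.84.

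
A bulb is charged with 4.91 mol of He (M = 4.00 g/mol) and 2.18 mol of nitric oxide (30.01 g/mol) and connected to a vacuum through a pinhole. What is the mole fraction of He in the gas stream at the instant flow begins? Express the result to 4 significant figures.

0.8605

The effusion rate of species i is ∝ p_i/√M_i ∝ n_i/√M_i.
So x_He in the escaping gas = (n_He/√M_He) / Σ(n_i/√M_i)
= (4.91/√4.00) / (4.91/√4.00 + 2.18/√30.01) = 2.455/(2.455 + 0.3979) = 0.8605.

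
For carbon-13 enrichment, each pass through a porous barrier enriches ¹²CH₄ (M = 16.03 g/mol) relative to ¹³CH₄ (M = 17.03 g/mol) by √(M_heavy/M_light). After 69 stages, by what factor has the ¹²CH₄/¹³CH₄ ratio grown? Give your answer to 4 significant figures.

8.067

Each stage multiplies the ratio by α = √(17.03/16.03), so after 69 stages the overall factor is α^69 = (17.03/16.03)^(69/2).
= 1.06238^(69/2) = 8.067.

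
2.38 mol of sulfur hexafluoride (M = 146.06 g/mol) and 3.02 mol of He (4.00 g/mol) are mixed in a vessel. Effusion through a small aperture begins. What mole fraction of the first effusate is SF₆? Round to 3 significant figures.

0.115

The effusion rate of species i is ∝ p_i/√M_i ∝ n_i/√M_i.
x_SF₆(eff) = (n_SF₆/√M_SF₆) / (n_SF₆/√M_SF₆ + n_He/√M_He)
= (2.38/√146.06) / (2.38/√146.06 + 3.02/√4.00) = 0.1969/(0.1969 + 1.510) = 0.115.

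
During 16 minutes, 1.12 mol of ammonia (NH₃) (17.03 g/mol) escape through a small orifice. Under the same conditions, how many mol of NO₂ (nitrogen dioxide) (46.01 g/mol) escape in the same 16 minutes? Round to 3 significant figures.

Graham's law gives rate_NO₂/rate_NH₃ = √(M_NH₃/M_NO₂) = √(17.03/46.01) = √0.3701 = 0.6084.
So the amount for NO₂ is 1.12 × 0.6084 = 0.681 mol.

0.681 mol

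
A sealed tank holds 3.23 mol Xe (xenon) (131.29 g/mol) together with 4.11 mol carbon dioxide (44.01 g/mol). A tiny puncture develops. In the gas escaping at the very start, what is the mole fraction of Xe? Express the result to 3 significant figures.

Each component's effusion rate ∝ (its partial pressure)·(1/√M) ∝ n_i/√M_i.
So x_Xe in the escaping gas = (n_Xe/√M_Xe) / Σ(n_i/√M_i)
= (3.23/√131.29) / (3.23/√131.29 + 4.11/√44.01) = 0.2819/(0.2819 + 0.6195) = 0.313.

0.313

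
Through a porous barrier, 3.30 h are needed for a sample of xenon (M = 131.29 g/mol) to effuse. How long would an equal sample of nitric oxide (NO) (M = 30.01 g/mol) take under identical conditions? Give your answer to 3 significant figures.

From Graham's law, t_NO/t_Xe = √(M_NO/M_Xe) = √(30.01/131.29) = √0.2286 = 0.4781.
So the time for NO is 3.30 × 0.4781 = 1.58 h.

1.58 h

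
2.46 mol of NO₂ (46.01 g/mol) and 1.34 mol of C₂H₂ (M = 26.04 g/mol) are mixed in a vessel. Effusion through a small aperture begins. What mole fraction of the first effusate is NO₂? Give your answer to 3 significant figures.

Effusion rate of each component ∝ n_i/√M_i (partial pressure × 1/√M).
So x_NO₂ in the escaping gas = (n_NO₂/√M_NO₂) / Σ(n_i/√M_i)
= (2.46/√46.01) / (2.46/√46.01 + 1.34/√26.04) = 0.3627/(0.3627 + 0.2626) = 0.580.

0.580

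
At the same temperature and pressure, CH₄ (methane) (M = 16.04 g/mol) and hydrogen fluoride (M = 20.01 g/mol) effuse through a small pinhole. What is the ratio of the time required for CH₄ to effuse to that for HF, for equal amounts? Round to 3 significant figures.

0.895

By Graham's law, t_CH₄/t_HF = √(M_CH₄/M_HF) = √(16.04/20.01) = √0.8016 = 0.895.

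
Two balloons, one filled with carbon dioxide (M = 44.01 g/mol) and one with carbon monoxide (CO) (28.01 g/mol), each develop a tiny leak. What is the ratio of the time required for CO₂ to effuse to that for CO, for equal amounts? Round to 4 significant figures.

1.253

Using Graham's law: t_CO₂/t_CO = √(M_CO₂/M_CO) = √(44.01/28.01) = √1.571 = 1.253.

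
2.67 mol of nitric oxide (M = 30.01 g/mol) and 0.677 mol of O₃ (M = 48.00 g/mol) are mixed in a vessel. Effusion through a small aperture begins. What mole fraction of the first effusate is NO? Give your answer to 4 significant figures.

Rate_i ∝ x_i/√M_i (Graham's law weighted by mole fraction), so the effusate composition follows n_i/√M_i.
So x_NO in the escaping gas = (n_NO/√M_NO) / Σ(n_i/√M_i)
= (2.67/√30.01) / (2.67/√30.01 + 0.677/√48.00) = 0.4874/(0.4874 + 0.09772) = 0.8330.

0.8330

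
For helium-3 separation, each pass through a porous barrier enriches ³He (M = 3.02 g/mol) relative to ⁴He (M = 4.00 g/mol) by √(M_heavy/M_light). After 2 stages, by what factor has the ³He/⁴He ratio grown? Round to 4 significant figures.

1.325

Overall factor = α^2 with α = √(4.00/3.02), i.e. (4.00/3.02)^(2/2).
= 1.32450^1 = 1.325.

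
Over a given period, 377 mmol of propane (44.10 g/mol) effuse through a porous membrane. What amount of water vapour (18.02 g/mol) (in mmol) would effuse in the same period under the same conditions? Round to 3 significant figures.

590 mmol

Using Graham's law: rate_H₂O/rate_C₃H₈ = √(M_C₃H₈/M_H₂O) = √(44.10/18.02) = √2.447 = 1.564.
So the amount for H₂O is 377 × 1.564 = 590 mmol.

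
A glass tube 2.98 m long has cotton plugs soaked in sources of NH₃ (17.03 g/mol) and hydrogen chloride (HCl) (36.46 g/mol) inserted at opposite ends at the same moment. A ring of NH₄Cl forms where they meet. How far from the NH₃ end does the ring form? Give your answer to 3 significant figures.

1.77 m

Distances travelled in equal time are proportional to diffusion rates, so d_NH₃/d_HCl = √(M_HCl/M_NH₃) = √(36.46/17.03) = 1.463.
With d_NH₃ + d_HCl = 2.98 m, d_HCl = 2.98/(1 + 1.463) = 1.210 m.
d_NH₃ = 2.98 − 1.210 = 1.77 m.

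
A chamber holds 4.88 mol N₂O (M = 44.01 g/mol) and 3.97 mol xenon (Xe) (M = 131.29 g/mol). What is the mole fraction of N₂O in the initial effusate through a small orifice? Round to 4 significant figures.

Effusion rate of each component ∝ n_i/√M_i (partial pressure × 1/√M).
So x_N₂O in the escaping gas = (n_N₂O/√M_N₂O) / Σ(n_i/√M_i)
= (4.88/√44.01) / (4.88/√44.01 + 3.97/√131.29) = 0.7356/(0.7356 + 0.3465) = 0.6798.

0.6798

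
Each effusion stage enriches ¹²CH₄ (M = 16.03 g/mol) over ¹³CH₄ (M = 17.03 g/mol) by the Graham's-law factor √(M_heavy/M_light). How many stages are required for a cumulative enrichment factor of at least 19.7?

99

Single-stage factor α = √(17.03/16.03), so ln α = ½ ln(1.06238) = 0.03026.
Need α^N ≥ 19.7 ⇒ N ≥ ln(19.7) / ln α = 2.981 / 0.03026 = 98.51.
So at least 99 stages are needed.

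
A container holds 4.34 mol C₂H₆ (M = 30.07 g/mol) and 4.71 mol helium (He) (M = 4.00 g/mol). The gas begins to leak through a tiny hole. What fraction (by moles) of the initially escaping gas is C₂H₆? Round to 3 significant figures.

Rate_i ∝ x_i/√M_i (Graham's law weighted by mole fraction), so the effusate composition follows n_i/√M_i.
So x_C₂H₆ in the escaping gas = (n_C₂H₆/√M_C₂H₆) / Σ(n_i/√M_i)
= (4.34/√30.07) / (4.34/√30.07 + 4.71/√4.00) = 0.7914/(0.7914 + 2.355) = 0.252.

0.252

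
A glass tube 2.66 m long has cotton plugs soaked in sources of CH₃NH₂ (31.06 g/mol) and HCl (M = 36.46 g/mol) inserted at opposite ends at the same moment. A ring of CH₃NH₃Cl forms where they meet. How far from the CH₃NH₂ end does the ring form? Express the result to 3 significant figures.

1.38 m

The fronts meet when d_CH₃NH₂ + d_HCl = L with d_CH₃NH₂/d_HCl = √(M_HCl/M_CH₃NH₂) (Graham's law). Here √(M_HCl/M_CH₃NH₂) = √(36.46/31.06) = 1.083.
With d_CH₃NH₂ + d_HCl = 2.66 m, d_HCl = 2.66/(1 + 1.083) = 1.277 m.
d_CH₃NH₂ = 2.66 − 1.277 = 1.38 m.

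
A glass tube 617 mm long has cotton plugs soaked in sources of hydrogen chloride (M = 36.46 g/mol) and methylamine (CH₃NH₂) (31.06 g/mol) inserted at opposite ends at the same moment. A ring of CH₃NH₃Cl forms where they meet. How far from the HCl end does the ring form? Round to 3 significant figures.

296 mm

The fronts meet when d_HCl + d_CH₃NH₂ = L with d_HCl/d_CH₃NH₂ = √(M_CH₃NH₂/M_HCl) (Graham's law). Here √(M_CH₃NH₂/M_HCl) = √(31.06/36.46) = 0.9230.
With d_HCl + d_CH₃NH₂ = 617 mm, d_CH₃NH₂ = 617/(1 + 0.9230) = 320.9 mm.
d_HCl = 617 − 320.9 = 296 mm.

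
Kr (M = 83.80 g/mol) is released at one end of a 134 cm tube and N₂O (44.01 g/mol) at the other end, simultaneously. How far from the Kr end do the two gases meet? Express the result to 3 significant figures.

In equal time, each gas travels a distance ∝ its rate ∝ 1/√M, so d_Kr/d_N₂O = √(M_N₂O/M_Kr) = √(44.01/83.80) = 0.7247.
With d_Kr + d_N₂O = 134 cm, d_N₂O = 134/(1 + 0.7247) = 77.70 cm.
d_Kr = 134 − 77.70 = 56.3 cm.

56.3 cm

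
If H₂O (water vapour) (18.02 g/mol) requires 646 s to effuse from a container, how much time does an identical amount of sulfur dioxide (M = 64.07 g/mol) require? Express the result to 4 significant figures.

Since effusion rate ∝ 1/√M, t_SO₂/t_H₂O = √(M_SO₂/M_H₂O) = √(64.07/18.02) = √3.555 = 1.886.
So the time for SO₂ is 646 × 1.886 = 1218 s.

1218 s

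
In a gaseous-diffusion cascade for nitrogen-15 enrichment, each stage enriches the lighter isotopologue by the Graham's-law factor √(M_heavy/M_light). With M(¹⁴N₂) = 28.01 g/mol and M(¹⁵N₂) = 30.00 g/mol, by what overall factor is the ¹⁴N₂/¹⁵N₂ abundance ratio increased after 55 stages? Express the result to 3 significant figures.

6.60

The single-stage factor is √(M_heavy/M_light), so 55 stages give [√(30.00/28.01)]^55 = (30.00/28.01)^(55/2).
= 1.07105^(55/2) = 6.60.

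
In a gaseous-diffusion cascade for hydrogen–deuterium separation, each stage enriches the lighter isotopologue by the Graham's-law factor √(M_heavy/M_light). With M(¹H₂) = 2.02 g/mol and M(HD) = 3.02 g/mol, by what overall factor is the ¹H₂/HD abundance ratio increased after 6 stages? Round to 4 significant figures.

3.342

Each stage multiplies the ratio by α = √(3.02/2.02), so after 6 stages the overall factor is α^6 = (3.02/2.02)^(6/2).
= 1.49505^3 = 3.342.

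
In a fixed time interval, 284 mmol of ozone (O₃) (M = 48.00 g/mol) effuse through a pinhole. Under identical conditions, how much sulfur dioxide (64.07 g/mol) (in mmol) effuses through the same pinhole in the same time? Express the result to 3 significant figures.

246 mmol

From Graham's law, rate_SO₂/rate_O₃ = √(M_O₃/M_SO₂) = √(48.00/64.07) = √0.7492 = 0.8656.
So the amount for SO₂ is 284 × 0.8656 = 246 mmol.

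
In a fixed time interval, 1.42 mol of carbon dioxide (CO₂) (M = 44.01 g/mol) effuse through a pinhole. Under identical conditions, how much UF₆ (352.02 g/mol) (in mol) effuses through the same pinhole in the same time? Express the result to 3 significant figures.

Since effusion rate ∝ 1/√M, rate_UF₆/rate_CO₂ = √(M_CO₂/M_UF₆) = √(44.01/352.02) = √0.1250 = 0.3536.
So the amount for UF₆ is 1.42 × 0.3536 = 0.502 mol.

0.502 mol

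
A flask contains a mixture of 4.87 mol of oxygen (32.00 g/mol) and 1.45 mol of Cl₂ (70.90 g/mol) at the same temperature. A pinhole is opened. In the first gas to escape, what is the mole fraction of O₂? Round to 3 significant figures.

0.833

Each component's effusion rate ∝ (its partial pressure)·(1/√M) ∝ n_i/√M_i.
So x_O₂ in the escaping gas = (n_O₂/√M_O₂) / Σ(n_i/√M_i)
= (4.87/√32.00) / (4.87/√32.00 + 1.45/√70.90) = 0.8609/(0.8609 + 0.1722) = 0.833.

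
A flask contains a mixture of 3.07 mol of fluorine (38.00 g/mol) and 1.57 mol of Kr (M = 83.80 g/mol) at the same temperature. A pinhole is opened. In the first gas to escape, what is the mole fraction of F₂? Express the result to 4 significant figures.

0.7438

Each component's effusion rate ∝ (its partial pressure)·(1/√M) ∝ n_i/√M_i.
So x_F₂ in the escaping gas = (n_F₂/√M_F₂) / Σ(n_i/√M_i)
= (3.07/√38.00) / (3.07/√38.00 + 1.57/√83.80) = 0.4980/(0.4980 + 0.1715) = 0.7438.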